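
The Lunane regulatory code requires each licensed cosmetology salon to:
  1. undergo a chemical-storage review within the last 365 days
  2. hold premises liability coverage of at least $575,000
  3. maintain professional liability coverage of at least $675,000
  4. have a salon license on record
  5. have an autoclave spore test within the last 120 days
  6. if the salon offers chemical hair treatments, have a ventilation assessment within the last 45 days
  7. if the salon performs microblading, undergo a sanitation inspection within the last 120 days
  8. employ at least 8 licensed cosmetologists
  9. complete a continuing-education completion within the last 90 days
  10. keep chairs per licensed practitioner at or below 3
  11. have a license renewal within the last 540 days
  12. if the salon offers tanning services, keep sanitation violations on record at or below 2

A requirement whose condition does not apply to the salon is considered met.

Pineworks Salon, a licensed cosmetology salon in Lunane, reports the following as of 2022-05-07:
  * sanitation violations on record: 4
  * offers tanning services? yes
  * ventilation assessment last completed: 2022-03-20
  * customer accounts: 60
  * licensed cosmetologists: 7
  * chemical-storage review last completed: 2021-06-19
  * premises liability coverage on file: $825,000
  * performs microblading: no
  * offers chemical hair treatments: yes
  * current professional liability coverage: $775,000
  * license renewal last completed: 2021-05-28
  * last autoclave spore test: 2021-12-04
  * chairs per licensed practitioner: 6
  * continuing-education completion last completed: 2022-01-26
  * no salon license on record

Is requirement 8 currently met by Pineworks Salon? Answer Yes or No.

No

8. licensed cosmetologists 7 < 8 → not met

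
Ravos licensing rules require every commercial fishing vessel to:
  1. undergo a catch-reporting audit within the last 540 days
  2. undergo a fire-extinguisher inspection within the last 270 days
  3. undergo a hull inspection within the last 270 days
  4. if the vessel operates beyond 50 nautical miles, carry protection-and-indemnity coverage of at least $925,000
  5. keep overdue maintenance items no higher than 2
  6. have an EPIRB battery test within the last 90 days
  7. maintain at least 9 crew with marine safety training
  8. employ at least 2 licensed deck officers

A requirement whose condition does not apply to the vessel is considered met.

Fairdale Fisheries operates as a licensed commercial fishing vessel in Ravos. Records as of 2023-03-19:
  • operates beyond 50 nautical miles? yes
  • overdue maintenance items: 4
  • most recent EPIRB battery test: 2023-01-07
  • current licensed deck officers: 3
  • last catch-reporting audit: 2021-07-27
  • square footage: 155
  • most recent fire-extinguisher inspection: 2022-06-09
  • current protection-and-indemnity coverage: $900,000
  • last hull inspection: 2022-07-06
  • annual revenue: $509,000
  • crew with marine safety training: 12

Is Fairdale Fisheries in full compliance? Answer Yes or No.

1. catch-reporting audit 600 days ago vs limit 540 → not met
2. fire-extinguisher inspection 283 days ago vs limit 270 → not met
3. hull inspection 256 days ago vs limit 270 → met
4. condition 'operates beyond 50 nautical miles' holds; protection-and-indemnity coverage $900,000 < $925,000 → not met
5. overdue maintenance items 4 > 2 → not met
6. EPIRB battery test 71 days ago vs limit 90 → met
7. crew with marine safety training 12 ≥ 9 → met
8. licensed deck officers 3 ≥ 2 → met
Not met: 1, 2, 4, 5

No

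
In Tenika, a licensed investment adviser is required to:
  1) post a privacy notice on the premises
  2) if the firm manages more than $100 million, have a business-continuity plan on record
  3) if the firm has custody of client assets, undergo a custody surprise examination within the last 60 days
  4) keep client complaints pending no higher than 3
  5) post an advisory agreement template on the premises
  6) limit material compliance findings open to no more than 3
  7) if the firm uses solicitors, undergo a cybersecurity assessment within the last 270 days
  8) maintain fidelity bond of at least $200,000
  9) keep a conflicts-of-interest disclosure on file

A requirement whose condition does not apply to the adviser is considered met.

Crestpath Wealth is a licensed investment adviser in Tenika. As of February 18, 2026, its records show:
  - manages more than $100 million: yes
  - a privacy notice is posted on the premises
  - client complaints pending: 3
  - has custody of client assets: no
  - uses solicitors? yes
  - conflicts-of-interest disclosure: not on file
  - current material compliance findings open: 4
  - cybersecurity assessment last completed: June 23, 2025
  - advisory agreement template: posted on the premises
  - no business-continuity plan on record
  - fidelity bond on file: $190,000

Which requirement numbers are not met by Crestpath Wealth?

1. privacy notice present → met
2. condition 'manages more than $100 million' holds; business-continuity plan absent → not met
3. condition 'has custody of client assets' does not hold → requirement n/a → met
4. client complaints pending 3 ≤ 3 → met
5. advisory agreement template present → met
6. material compliance findings open 4 > 3 → not met
7. condition 'uses solicitors' holds; cybersecurity assessment 240 days ago vs limit 270 → met
8. fidelity bond $190,000 < $200,000 → not met
9. conflicts-of-interest disclosure absent → not met
Not met: 2, 6, 8, 9

2, 6, 8, 9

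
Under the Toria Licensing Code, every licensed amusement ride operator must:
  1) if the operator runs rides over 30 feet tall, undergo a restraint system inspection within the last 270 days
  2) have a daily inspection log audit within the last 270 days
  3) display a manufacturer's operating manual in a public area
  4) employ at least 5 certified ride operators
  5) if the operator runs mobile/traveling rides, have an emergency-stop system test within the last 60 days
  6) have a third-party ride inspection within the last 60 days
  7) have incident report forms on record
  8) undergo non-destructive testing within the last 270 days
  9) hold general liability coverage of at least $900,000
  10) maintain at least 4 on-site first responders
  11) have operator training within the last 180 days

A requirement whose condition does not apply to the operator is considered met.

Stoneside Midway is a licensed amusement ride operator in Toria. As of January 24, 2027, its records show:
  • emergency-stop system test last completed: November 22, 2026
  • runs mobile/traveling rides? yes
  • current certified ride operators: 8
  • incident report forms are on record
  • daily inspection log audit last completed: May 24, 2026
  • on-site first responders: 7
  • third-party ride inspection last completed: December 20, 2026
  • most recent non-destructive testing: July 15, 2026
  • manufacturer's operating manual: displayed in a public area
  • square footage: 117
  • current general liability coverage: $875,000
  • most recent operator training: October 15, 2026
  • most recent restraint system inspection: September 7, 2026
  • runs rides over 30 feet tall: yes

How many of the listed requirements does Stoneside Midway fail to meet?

2

1. condition 'runs rides over 30 feet tall' holds; restraint system inspection 139 days ago vs limit 270 → met
2. daily inspection log audit 245 days ago vs limit 270 → met
3. manufacturer's operating manual present → met
4. certified ride operators 8 ≥ 5 → met
5. condition 'runs mobile/traveling rides' holds; emergency-stop system test 63 days ago vs limit 60 → not met
6. third-party ride inspection 35 days ago vs limit 60 → met
7. incident report forms present → met
8. non-destructive testing 193 days ago vs limit 270 → met
9. general liability coverage $875,000 < $900,000 → not met
10. on-site first responders 7 ≥ 4 → met
11. operator training 101 days ago vs limit 180 → met
Not met: 2 of 11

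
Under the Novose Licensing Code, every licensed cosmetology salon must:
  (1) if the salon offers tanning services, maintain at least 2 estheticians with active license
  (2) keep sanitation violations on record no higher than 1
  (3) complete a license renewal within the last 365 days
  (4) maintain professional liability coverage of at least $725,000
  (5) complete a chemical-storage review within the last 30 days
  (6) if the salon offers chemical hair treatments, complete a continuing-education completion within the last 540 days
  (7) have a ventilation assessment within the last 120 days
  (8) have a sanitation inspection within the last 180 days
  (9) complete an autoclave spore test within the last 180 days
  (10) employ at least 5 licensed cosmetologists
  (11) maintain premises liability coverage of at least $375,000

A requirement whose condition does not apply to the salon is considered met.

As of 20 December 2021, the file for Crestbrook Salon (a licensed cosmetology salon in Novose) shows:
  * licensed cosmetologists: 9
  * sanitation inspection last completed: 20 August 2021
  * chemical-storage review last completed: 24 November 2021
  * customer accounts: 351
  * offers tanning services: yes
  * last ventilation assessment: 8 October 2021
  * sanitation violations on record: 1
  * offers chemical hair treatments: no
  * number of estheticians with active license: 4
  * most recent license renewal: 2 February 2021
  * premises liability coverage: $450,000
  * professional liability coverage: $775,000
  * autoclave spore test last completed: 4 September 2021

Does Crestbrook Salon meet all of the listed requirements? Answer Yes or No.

Yes

1. condition 'offers tanning services' holds; estheticians with active license 4 ≥ 2 → met
2. sanitation violations on record 1 ≤ 1 → met
3. license renewal 321 days ago vs limit 365 → met
4. professional liability coverage $775,000 ≥ $725,000 → met
5. chemical-storage review 26 days ago vs limit 30 → met
6. condition 'offers chemical hair treatments' does not hold → requirement n/a → met
7. ventilation assessment 73 days ago vs limit 120 → met
8. sanitation inspection 122 days ago vs limit 180 → met
9. autoclave spore test 107 days ago vs limit 180 → met
10. licensed cosmetologists 9 ≥ 5 → met
11. premises liability coverage $450,000 ≥ $375,000 → met
All met.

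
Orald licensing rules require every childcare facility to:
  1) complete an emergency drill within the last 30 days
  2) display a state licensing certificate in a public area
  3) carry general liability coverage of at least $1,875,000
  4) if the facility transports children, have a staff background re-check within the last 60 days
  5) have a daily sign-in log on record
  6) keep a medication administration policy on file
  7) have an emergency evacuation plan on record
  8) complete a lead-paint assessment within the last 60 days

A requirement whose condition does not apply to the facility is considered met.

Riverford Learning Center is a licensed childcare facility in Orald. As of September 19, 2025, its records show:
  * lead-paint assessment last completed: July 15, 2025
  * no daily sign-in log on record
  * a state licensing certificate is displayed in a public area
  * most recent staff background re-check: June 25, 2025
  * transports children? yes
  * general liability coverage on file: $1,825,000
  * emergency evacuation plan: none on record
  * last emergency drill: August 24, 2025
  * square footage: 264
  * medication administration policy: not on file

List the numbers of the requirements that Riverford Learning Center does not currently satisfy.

1. emergency drill 26 days ago vs limit 30 → met
2. state licensing certificate present → met
3. general liability coverage $1,825,000 < $1,875,000 → not met
4. condition 'transports children' holds; staff background re-check 86 days ago vs limit 60 → not met
5. daily sign-in log absent → not met
6. medication administration policy absent → not met
7. emergency evacuation plan absent → not met
8. lead-paint assessment 66 days ago vs limit 60 → not met
Not met: 3, 4, 5, 6, 7, 8

3, 4, 5, 6, 7, 8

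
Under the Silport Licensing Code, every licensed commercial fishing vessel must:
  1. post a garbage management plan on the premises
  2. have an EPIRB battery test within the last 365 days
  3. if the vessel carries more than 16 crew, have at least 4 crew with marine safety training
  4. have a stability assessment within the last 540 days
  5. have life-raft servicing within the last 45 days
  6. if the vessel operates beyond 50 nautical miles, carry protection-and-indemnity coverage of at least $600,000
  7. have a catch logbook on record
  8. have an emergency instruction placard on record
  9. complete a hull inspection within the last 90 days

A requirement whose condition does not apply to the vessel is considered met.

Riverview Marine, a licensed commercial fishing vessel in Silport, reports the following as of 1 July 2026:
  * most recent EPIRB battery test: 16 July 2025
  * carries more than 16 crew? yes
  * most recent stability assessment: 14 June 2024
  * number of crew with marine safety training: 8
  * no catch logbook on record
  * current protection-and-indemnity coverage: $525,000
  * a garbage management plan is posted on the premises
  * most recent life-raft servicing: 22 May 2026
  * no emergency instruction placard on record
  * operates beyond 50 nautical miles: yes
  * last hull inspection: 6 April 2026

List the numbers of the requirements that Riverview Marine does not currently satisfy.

4, 6, 7, 8

1. garbage management plan present → met
2. EPIRB battery test 350 days ago vs limit 365 → met
3. condition 'carries more than 16 crew' holds; crew with marine safety training 8 ≥ 4 → met
4. stability assessment 747 days ago vs limit 540 → not met
5. life-raft servicing 40 days ago vs limit 45 → met
6. condition 'operates beyond 50 nautical miles' holds; protection-and-indemnity coverage $525,000 < $600,000 → not met
7. catch logbook absent → not met
8. emergency instruction placard absent → not met
9. hull inspection 86 days ago vs limit 90 → met
Not met: 4, 6, 7, 8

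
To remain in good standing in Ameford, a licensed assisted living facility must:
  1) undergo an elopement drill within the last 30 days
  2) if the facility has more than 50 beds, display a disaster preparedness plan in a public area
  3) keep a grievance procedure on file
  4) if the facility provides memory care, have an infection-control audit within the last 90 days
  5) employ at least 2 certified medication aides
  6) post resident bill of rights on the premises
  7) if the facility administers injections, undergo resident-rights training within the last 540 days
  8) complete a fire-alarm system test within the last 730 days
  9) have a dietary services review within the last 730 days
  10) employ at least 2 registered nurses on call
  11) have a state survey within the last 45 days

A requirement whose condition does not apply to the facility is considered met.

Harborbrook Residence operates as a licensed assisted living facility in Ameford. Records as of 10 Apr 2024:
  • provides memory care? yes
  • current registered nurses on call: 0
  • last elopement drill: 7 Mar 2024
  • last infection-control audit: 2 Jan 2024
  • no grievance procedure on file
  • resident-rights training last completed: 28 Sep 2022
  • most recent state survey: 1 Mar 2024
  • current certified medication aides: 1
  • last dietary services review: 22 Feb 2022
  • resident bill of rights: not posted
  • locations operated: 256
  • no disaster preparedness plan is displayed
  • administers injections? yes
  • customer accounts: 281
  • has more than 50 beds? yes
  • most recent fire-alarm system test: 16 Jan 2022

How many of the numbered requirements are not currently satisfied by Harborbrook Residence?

1. elopement drill 34 days ago vs limit 30 → not met
2. condition 'has more than 50 beds' holds; disaster preparedness plan absent → not met
3. grievance procedure absent → not met
4. condition 'provides memory care' holds; infection-control audit 99 days ago vs limit 90 → not met
5. certified medication aides 1 < 2 → not met
6. resident bill of rights absent → not met
7. condition 'administers injections' holds; resident-rights training 560 days ago vs limit 540 → not met
8. fire-alarm system test 815 days ago vs limit 730 → not met
9. dietary services review 778 days ago vs limit 730 → not met
10. registered nurses on call 0 < 2 → not met
11. state survey 40 days ago vs limit 45 → met
Not met: 10 of 11

10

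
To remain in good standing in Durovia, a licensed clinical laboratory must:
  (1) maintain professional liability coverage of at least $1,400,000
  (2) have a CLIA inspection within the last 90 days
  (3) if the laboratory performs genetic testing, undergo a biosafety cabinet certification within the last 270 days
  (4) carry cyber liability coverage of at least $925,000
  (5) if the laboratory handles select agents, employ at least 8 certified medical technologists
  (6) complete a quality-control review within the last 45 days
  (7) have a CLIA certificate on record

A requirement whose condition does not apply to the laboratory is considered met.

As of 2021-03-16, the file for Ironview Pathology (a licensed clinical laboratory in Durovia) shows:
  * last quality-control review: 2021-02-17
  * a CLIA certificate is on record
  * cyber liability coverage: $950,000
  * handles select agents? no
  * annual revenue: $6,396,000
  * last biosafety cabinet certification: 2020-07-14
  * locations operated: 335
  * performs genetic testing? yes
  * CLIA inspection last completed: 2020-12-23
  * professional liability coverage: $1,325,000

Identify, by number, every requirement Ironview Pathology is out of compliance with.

1

1. professional liability coverage $1,325,000 < $1,400,000 → not met
2. CLIA inspection 83 days ago vs limit 90 → met
3. condition 'performs genetic testing' holds; biosafety cabinet certification 245 days ago vs limit 270 → met
4. cyber liability coverage $950,000 ≥ $925,000 → met
5. condition 'handles select agents' does not hold → requirement n/a → met
6. quality-control review 27 days ago vs limit 45 → met
7. CLIA certificate present → met
Not met: 1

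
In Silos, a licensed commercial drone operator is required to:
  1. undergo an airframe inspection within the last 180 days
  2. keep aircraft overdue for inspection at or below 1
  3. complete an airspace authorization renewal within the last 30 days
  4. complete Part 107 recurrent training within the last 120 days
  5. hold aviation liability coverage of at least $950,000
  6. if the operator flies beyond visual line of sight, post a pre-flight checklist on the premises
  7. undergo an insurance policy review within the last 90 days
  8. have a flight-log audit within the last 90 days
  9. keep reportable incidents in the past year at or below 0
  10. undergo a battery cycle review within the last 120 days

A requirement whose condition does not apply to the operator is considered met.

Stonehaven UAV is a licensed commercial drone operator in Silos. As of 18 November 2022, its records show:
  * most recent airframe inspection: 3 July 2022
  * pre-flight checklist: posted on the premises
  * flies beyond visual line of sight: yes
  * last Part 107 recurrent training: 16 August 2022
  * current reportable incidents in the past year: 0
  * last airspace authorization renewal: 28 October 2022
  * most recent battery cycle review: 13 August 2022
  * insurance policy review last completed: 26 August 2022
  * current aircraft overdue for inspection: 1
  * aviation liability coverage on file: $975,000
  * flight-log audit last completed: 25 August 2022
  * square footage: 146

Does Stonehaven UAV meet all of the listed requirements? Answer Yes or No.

1. airframe inspection 138 days ago vs limit 180 → met
2. aircraft overdue for inspection 1 ≤ 1 → met
3. airspace authorization renewal 21 days ago vs limit 30 → met
4. Part 107 recurrent training 94 days ago vs limit 120 → met
5. aviation liability coverage $975,000 ≥ $950,000 → met
6. condition 'flies beyond visual line of sight' holds; pre-flight checklist present → met
7. insurance policy review 84 days ago vs limit 90 → met
8. flight-log audit 85 days ago vs limit 90 → met
9. reportable incidents in the past year 0 ≤ 0 → met
10. battery cycle review 97 days ago vs limit 120 → met
All met.

Yes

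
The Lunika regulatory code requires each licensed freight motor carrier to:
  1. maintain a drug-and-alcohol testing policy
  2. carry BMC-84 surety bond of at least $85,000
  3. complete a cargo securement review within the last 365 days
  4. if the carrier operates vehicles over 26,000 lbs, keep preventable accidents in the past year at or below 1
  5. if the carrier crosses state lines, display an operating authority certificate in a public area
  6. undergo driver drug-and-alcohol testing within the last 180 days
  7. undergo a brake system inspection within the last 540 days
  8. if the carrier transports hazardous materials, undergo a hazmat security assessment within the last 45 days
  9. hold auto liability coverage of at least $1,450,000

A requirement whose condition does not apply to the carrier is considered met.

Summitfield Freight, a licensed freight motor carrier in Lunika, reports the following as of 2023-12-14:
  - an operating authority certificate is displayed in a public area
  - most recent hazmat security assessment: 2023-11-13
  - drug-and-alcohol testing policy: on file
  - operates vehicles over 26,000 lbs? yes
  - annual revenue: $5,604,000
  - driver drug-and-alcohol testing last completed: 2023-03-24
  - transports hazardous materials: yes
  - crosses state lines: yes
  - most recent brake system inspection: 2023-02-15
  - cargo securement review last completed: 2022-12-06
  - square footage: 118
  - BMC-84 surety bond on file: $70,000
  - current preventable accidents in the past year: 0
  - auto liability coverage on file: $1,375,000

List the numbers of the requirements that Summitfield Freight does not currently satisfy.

1. drug-and-alcohol testing policy present → met
2. BMC-84 surety bond $70,000 < $85,000 → not met
3. cargo securement review 373 days ago vs limit 365 → not met
4. condition 'operates vehicles over 26,000 lbs' holds; preventable accidents in the past year 0 ≤ 1 → met
5. condition 'crosses state lines' holds; operating authority certificate present → met
6. driver drug-and-alcohol testing 265 days ago vs limit 180 → not met
7. brake system inspection 302 days ago vs limit 540 → met
8. condition 'transports hazardous materials' holds; hazmat security assessment 31 days ago vs limit 45 → met
9. auto liability coverage $1,375,000 < $1,450,000 → not met
Not met: 2, 3, 6, 9

2, 3, 6, 9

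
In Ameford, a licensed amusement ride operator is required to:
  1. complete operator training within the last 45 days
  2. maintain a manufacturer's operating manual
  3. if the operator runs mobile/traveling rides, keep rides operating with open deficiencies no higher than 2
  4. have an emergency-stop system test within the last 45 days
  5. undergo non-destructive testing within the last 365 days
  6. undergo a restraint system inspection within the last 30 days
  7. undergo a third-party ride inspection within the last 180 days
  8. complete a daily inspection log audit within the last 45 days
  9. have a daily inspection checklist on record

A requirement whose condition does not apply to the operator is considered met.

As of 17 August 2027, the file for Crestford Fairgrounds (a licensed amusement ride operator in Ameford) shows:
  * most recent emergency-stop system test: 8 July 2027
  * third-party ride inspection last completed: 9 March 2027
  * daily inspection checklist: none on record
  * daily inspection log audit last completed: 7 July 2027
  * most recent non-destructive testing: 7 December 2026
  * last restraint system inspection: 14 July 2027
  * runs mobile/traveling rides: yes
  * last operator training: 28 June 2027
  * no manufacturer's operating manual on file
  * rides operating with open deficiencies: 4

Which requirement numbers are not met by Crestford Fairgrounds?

1. operator training 50 days ago vs limit 45 → not met
2. manufacturer's operating manual absent → not met
3. condition 'runs mobile/traveling rides' holds; rides operating with open deficiencies 4 > 2 → not met
4. emergency-stop system test 40 days ago vs limit 45 → met
5. non-destructive testing 253 days ago vs limit 365 → met
6. restraint system inspection 34 days ago vs limit 30 → not met
7. third-party ride inspection 161 days ago vs limit 180 → met
8. daily inspection log audit 41 days ago vs limit 45 → met
9. daily inspection checklist absent → not met
Not met: 1, 2, 3, 6, 9

1, 2, 3, 6, 9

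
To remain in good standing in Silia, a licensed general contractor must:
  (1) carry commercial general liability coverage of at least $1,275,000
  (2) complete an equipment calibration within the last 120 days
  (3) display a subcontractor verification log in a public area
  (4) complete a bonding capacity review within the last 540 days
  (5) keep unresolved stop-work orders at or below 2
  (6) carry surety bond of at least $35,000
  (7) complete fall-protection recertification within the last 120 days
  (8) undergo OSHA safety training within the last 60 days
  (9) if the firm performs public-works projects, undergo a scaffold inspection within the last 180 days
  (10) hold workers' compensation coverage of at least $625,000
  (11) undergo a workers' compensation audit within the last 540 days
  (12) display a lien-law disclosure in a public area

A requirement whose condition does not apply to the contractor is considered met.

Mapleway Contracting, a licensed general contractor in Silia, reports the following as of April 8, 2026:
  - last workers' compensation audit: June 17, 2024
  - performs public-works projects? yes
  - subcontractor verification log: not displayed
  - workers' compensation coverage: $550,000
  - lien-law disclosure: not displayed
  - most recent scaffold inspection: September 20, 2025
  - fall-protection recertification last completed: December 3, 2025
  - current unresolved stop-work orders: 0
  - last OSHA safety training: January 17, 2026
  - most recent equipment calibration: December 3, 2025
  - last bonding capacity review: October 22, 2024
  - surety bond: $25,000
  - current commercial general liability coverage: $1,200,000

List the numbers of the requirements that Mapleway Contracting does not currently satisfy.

1, 2, 3, 6, 7, 8, 9, 10, 11, 12

1. commercial general liability coverage $1,200,000 < $1,275,000 → not met
2. equipment calibration 126 days ago vs limit 120 → not met
3. subcontractor verification log absent → not met
4. bonding capacity review 533 days ago vs limit 540 → met
5. unresolved stop-work orders 0 ≤ 2 → met
6. surety bond $25,000 < $35,000 → not met
7. fall-protection recertification 126 days ago vs limit 120 → not met
8. OSHA safety training 81 days ago vs limit 60 → not met
9. condition 'performs public-works projects' holds; scaffold inspection 200 days ago vs limit 180 → not met
10. workers' compensation coverage $550,000 < $625,000 → not met
11. workers' compensation audit 660 days ago vs limit 540 → not met
12. lien-law disclosure absent → not met
Not met: 1, 2, 3, 6, 7, 8, 9, 10, 11, 12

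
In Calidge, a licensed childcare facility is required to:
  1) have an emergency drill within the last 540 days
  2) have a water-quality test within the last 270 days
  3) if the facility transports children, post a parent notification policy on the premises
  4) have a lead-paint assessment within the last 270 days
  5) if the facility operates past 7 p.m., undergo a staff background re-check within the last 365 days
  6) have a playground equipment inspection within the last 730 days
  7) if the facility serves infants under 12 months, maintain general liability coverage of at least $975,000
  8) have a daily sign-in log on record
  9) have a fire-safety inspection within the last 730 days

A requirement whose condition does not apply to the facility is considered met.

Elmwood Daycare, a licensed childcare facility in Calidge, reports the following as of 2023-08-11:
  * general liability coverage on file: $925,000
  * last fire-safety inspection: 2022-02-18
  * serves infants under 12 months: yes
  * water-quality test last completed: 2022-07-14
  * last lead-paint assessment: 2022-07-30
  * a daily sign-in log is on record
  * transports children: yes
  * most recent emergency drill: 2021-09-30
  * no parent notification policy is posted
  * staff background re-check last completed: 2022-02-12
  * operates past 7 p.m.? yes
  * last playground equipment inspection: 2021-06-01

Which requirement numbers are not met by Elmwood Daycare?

1, 2, 3, 4, 5, 6, 7

1. emergency drill 680 days ago vs limit 540 → not met
2. water-quality test 393 days ago vs limit 270 → not met
3. condition 'transports children' holds; parent notification policy absent → not met
4. lead-paint assessment 377 days ago vs limit 270 → not met
5. condition 'operates past 7 p.m.' holds; staff background re-check 545 days ago vs limit 365 → not met
6. playground equipment inspection 801 days ago vs limit 730 → not met
7. condition 'serves infants under 12 months' holds; general liability coverage $925,000 < $975,000 → not met
8. daily sign-in log present → met
9. fire-safety inspection 539 days ago vs limit 730 → met
Not met: 1, 2, 3, 4, 5, 6, 7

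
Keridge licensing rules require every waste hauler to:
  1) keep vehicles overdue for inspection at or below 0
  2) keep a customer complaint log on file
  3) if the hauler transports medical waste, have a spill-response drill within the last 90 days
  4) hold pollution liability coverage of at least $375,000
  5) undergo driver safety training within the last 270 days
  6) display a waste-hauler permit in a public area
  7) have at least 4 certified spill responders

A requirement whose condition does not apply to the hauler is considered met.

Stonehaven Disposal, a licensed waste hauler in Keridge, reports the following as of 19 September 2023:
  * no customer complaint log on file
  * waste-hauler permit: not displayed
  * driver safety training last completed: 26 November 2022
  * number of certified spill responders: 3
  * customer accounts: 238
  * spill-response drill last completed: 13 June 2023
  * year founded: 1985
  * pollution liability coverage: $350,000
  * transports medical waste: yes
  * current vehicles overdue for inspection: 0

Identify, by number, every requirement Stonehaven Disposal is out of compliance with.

1. vehicles overdue for inspection 0 ≤ 0 → met
2. customer complaint log absent → not met
3. condition 'transports medical waste' holds; spill-response drill 98 days ago vs limit 90 → not met
4. pollution liability coverage $350,000 < $375,000 → not met
5. driver safety training 297 days ago vs limit 270 → not met
6. waste-hauler permit absent → not met
7. certified spill responders 3 < 4 → not met
Not met: 2, 3, 4, 5, 6, 7

2, 3, 4, 5, 6, 7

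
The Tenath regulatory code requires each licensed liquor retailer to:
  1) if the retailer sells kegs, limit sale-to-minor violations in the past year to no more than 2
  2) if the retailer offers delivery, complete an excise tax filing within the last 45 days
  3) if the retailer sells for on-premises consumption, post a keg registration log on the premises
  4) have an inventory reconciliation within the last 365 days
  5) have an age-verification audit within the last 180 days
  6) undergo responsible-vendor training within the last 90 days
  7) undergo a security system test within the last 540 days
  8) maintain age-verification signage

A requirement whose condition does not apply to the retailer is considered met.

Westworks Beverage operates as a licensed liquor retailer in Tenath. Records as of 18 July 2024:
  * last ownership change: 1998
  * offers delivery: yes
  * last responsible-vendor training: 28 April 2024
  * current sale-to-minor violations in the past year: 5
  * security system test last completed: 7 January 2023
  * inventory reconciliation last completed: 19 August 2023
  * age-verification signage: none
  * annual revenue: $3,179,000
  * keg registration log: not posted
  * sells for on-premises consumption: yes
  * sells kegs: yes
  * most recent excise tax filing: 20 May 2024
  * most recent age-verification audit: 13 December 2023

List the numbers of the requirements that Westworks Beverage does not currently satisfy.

1. condition 'sells kegs' holds; sale-to-minor violations in the past year 5 > 2 → not met
2. condition 'offers delivery' holds; excise tax filing 59 days ago vs limit 45 → not met
3. condition 'sells for on-premises consumption' holds; keg registration log absent → not met
4. inventory reconciliation 334 days ago vs limit 365 → met
5. age-verification audit 218 days ago vs limit 180 → not met
6. responsible-vendor training 81 days ago vs limit 90 → met
7. security system test 558 days ago vs limit 540 → not met
8. age-verification signage absent → not met
Not met: 1, 2, 3, 5, 7, 8

1, 2, 3, 5, 7, 8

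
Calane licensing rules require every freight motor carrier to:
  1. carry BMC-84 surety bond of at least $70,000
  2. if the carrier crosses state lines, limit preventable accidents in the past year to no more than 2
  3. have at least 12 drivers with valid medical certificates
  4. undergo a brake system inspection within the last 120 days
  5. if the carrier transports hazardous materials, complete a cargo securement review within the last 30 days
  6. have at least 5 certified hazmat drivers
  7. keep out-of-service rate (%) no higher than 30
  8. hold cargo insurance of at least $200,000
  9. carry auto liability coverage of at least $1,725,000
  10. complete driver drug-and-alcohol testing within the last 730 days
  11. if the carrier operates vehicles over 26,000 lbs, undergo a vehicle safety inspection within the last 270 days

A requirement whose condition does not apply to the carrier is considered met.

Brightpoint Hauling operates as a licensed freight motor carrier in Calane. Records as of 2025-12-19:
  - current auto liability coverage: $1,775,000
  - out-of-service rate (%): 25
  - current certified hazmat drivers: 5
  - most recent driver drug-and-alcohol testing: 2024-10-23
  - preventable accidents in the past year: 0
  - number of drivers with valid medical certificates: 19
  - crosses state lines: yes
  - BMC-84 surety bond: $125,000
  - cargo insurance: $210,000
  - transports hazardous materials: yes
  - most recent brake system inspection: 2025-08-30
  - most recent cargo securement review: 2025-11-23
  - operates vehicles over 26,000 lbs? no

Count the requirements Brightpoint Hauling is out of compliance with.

1. BMC-84 surety bond $125,000 ≥ $70,000 → met
2. condition 'crosses state lines' holds; preventable accidents in the past year 0 ≤ 2 → met
3. drivers with valid medical certificates 19 ≥ 12 → met
4. brake system inspection 111 days ago vs limit 120 → met
5. condition 'transports hazardous materials' holds; cargo securement review 26 days ago vs limit 30 → met
6. certified hazmat drivers 5 ≥ 5 → met
7. out-of-service rate (%) 25 ≤ 30 → met
8. cargo insurance $210,000 ≥ $200,000 → met
9. auto liability coverage $1,775,000 ≥ $1,725,000 → met
10. driver drug-and-alcohol testing 422 days ago vs limit 730 → met
11. condition 'operates vehicles over 26,000 lbs' does not hold → requirement n/a → met
Not met: 0 of 11

0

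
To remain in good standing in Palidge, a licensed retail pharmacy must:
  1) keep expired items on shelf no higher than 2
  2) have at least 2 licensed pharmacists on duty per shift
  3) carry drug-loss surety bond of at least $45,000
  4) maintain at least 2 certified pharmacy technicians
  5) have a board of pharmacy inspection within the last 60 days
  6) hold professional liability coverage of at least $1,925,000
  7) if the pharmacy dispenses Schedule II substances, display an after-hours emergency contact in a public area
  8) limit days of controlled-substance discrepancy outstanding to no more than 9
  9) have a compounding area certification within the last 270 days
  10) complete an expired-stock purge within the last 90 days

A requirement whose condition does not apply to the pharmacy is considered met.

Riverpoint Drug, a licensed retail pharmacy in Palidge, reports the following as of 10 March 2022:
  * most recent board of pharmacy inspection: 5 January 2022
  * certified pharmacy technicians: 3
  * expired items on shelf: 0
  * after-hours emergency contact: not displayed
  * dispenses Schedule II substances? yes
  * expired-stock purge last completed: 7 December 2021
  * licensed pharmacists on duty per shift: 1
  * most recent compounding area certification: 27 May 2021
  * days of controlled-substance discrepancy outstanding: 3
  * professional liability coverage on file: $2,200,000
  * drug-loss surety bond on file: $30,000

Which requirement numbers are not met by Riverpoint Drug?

1. expired items on shelf 0 ≤ 2 → met
2. licensed pharmacists on duty per shift 1 < 2 → not met
3. drug-loss surety bond $30,000 < $45,000 → not met
4. certified pharmacy technicians 3 ≥ 2 → met
5. board of pharmacy inspection 64 days ago vs limit 60 → not met
6. professional liability coverage $2,200,000 ≥ $1,925,000 → met
7. condition 'dispenses Schedule II substances' holds; after-hours emergency contact absent → not met
8. days of controlled-substance discrepancy outstanding 3 ≤ 9 → met
9. compounding area certification 287 days ago vs limit 270 → not met
10. expired-stock purge 93 days ago vs limit 90 → not met
Not met: 2, 3, 5, 7, 9, 10

2, 3, 5, 7, 9, 10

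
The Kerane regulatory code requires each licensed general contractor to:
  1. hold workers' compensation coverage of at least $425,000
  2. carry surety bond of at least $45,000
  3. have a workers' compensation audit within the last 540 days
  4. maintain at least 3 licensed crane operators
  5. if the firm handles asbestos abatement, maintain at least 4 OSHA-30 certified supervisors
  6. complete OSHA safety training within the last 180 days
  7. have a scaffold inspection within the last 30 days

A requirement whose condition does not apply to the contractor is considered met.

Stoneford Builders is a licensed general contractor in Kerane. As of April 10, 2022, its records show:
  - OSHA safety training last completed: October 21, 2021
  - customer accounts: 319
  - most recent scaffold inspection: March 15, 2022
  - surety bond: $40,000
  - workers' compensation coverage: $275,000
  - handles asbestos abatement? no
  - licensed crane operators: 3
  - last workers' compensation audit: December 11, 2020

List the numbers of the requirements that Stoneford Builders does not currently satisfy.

1. workers' compensation coverage $275,000 < $425,000 → not met
2. surety bond $40,000 < $45,000 → not met
3. workers' compensation audit 485 days ago vs limit 540 → met
4. licensed crane operators 3 ≥ 3 → met
5. condition 'handles asbestos abatement' does not hold → requirement n/a → met
6. OSHA safety training 171 days ago vs limit 180 → met
7. scaffold inspection 26 days ago vs limit 30 → met
Not met: 1, 2

1, 2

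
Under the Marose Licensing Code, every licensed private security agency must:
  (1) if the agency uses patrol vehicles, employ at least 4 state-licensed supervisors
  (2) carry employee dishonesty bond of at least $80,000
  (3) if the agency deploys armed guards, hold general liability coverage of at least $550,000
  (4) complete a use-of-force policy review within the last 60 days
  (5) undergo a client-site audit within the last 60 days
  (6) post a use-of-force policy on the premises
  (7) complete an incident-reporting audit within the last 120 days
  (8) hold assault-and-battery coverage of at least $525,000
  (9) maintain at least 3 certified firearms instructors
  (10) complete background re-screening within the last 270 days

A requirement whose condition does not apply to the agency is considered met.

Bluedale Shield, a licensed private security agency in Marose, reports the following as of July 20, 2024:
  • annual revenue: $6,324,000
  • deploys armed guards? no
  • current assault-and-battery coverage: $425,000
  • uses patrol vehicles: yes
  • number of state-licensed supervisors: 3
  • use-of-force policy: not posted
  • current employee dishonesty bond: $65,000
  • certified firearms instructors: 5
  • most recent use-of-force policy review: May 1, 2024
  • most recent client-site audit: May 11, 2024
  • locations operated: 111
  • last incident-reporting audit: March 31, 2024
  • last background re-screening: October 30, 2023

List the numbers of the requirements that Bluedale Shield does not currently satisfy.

1. condition 'uses patrol vehicles' holds; state-licensed supervisors 3 < 4 → not met
2. employee dishonesty bond $65,000 < $80,000 → not met
3. condition 'deploys armed guards' does not hold → requirement n/a → met
4. use-of-force policy review 80 days ago vs limit 60 → not met
5. client-site audit 70 days ago vs limit 60 → not met
6. use-of-force policy absent → not met
7. incident-reporting audit 111 days ago vs limit 120 → met
8. assault-and-battery coverage $425,000 < $525,000 → not met
9. certified firearms instructors 5 ≥ 3 → met
10. background re-screening 264 days ago vs limit 270 → met
Not met: 1, 2, 4, 5, 6, 8

1, 2, 4, 5, 6, 8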